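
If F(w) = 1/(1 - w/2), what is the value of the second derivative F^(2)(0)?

Apply the Taylor formula c_k = f^(k)(a)/k!.
From the series, [w^2] F = 1/4; multiply by 2! = 2 to get 1/2.

1/2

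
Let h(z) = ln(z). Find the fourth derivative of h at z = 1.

Compute the successive derivatives at the expansion point and divide by k!.
The coefficient of (z - 1)^4 in the expansion is -1/4, so h^(4)(1) = 4! * (-1/4) = -6.

-6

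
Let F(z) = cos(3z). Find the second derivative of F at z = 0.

Compute the successive derivatives at the expansion point and divide by k!.
From the series, [z^2] F = -9/2; multiply by 2! = 2 to get -9.

-9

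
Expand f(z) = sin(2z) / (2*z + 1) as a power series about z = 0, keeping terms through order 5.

Expand 1/(denominator) as a geometric series and multiply by the numerator's series.
[z^0] = 0;  [z^1] = 2;  [z^2] = -4;  [z^3] = 20/3;  [z^4] = -40/3;  [z^5] = 404/15.

404*z^5/15 - 40*z^4/3 + 20*z^3/3 - 4*z^2 + 2*z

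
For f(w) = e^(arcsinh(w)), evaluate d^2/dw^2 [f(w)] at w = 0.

Let u equal the inner series; expand the outer function in u and truncate.
From the series, [w^2] f = 1/2; multiply by 2! = 2 to get 1.

1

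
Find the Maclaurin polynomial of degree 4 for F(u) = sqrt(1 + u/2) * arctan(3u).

-285*u^4/128 - 291*u^3/32 + 3*u^2/4 + 3*u

Write out both Maclaurin series and multiply, keeping only the needed powers.
[u^0] = 0;  [u^1] = 3;  [u^2] = 3/4;  [u^3] = -291/32;  [u^4] = -285/128.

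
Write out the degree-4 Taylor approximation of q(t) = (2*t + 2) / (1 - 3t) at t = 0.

Shift and add copies of the series according to the polynomial's terms.
[t^0] = 2;  [t^1] = 8;  [t^2] = 24;  [t^3] = 72;  [t^4] = 216.

216*t^4 + 72*t^3 + 24*t^2 + 8*t + 2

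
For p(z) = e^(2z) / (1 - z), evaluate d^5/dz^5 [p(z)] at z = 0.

Expand each factor separately, then convolve coefficients.
The coefficient of z^5 in the expansion is 109/15, so p^(5)(0) = 5! * (109/15) = 872.

872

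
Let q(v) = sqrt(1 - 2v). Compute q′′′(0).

The coefficient of v^3 in the expansion is -1/2, so q′′′(0) = 3! * (-1/2) = -3.

-3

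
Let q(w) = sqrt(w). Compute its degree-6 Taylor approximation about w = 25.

-21*(w - 25)^6/50000000000 + 7*(w - 25)^5/500000000 - (w - 25)^4/2000000 + (w - 25)^3/50000 - (w - 25)^2/1000 + (w - 25)/10 + 5

Apply the Taylor formula c_k = f^(k)(a)/k!.
q(25) = 5
q′(25) = 1/10
q′′(25) = -1/500
q′′′(25) = 3/25000
q^(4)(25) = -3/250000
q^(5)(25) = 21/12500000
q^(6)(25) = -189/625000000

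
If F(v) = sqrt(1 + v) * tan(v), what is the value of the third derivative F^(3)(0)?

Write out both Maclaurin series and multiply, keeping only the needed powers.
The coefficient of v^3 in the expansion is 5/24, so F′′′(0) = 3! * (5/24) = 5/4.

5/4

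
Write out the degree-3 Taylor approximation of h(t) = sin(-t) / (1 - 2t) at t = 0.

Expand each factor separately, then convolve coefficients.
[t^0] = 0;  [t^1] = -1;  [t^2] = -2;  [t^3] = -23/6.

-23*t^3/6 - 2*t^2 - t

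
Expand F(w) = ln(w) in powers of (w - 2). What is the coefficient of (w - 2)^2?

-1/8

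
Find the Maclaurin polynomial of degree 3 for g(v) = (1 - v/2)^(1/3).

-5*v^3/648 - v^2/36 - v/6 + 1

g(0) = 1
g′(0) = -1/6
g′′(0) = -1/18
g′′′(0) = -5/108
The Taylor polynomial is Σ g^(k)(0)/k! · v^k.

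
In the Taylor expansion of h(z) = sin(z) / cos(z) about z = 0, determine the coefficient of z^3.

1/3

Divide the numerator series by the denominator series (power-series long division).
h(0) = 0
h′(0) = 1
h′′(0) = 0
h′′′(0) = 2
So c_3 = h′′′(0)/3! = 1/3.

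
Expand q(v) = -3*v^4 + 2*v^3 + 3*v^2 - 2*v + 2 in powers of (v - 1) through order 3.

q(1) = 2
q′(1) = -2
q′′(1) = -18
q′′′(1) = -60
Dividing each by k! gives the coefficients c_0, ..., c_3.

-10*(v - 1)^3 - 9*(v - 1)^2 - 2*(v - 1) + 2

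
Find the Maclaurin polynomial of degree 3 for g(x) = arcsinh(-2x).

Compute the successive derivatives at the expansion point and divide by k!.
g(0) = 0
g′(0) = -2
g′′(0) = 0
g′′′(0) = 8

4*x^3/3 - 2*x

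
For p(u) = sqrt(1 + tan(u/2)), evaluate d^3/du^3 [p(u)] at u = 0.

Plug the Maclaurin series of the inner function into that of the outer and collect terms.
The coefficient of u^3 in the expansion is 11/384, so p′′′(0) = 3! * (11/384) = 11/64.

11/64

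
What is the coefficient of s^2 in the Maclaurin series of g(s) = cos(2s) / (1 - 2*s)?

Expand 1/(denominator) as a geometric series and multiply by the numerator's series.
[s^0] = 1;  [s^1] = 2;  [s^2] = 2.
So c_2 = g′′(0)/2! = 2.

2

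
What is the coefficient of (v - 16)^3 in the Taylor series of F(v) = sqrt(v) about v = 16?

Apply the Taylor formula c_k = f^(k)(a)/k!.
[(v - 16)^0] = 4;  [(v - 16)^1] = 1/8;  [(v - 16)^2] = -1/512;  [(v - 16)^3] = 1/16384.

1/16384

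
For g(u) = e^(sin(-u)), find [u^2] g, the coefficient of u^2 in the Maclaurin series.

Plug the Maclaurin series of the inner function into that of the outer and collect terms.
g(0) = 1
g′(0) = -1
g′′(0) = 1
Then c_k = g^(k)(0)/k! gives each Taylor coefficient.

1/2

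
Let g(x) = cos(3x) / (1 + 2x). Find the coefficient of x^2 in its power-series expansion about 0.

Take the Cauchy product of the two expansions.

-1/2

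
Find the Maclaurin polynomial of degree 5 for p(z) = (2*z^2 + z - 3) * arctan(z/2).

-49*z^5/480 - z^4/24 + 9*z^3/8 + z^2/2 - 3*z/2

Multiply each power in the prefactor through the base expansion.
[z^0] = 0;  [z^1] = -3/2;  [z^2] = 1/2;  [z^3] = 9/8;  [z^4] = -1/24;  [z^5] = -49/480.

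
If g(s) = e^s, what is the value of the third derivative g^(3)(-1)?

Use the known series and substitute for the argument.
From the series, [(s + 1)^3] g = e^(-1)/6; multiply by 3! = 6 to get e^(-1).

e^(-1)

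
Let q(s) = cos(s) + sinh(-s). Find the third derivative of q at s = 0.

Add the two expansions coefficient-wise.
The coefficient of s^3 in the expansion is -1/6, so q′′′(0) = 3! * (-1/6) = -1.

-1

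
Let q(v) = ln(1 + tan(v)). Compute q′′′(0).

4

Plug the Maclaurin series of the inner function into that of the outer and collect terms.
The coefficient of v^3 in the expansion is 2/3, so q′′′(0) = 3! * (2/3) = 4.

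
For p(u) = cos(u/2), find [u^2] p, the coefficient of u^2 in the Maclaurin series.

-1/8

[u^0] = 1;  [u^1] = 0;  [u^2] = -1/8.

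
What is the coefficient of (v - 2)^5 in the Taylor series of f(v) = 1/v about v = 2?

[(v - 2)^0] = 1/2;  [(v - 2)^1] = -1/4;  [(v - 2)^2] = 1/8;  [(v - 2)^3] = -1/16;  [(v - 2)^4] = 1/32;  [(v - 2)^5] = -1/64.

-1/64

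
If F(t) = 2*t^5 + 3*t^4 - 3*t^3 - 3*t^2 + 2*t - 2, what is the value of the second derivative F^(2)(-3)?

-708

The coefficient of (t + 3)^2 in the expansion is -354, so F′′(-3) = 2! * (-354) = -708.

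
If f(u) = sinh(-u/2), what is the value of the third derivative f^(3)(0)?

-1/8

The coefficient of u^3 in the expansion is -1/48, so f′′′(0) = 3! * (-1/48) = -1/8.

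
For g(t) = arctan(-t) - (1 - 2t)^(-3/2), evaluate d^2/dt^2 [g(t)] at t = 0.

-15

Combine the two series term by term.
From the series, [t^2] g = -15/2; multiply by 2! = 2 to get -15.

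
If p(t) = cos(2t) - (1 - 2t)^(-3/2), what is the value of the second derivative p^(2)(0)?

Expand each term separately and add.
From the series, [t^2] p = -19/2; multiply by 2! = 2 to get -19.

-19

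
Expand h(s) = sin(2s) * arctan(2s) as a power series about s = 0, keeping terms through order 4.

Expand each factor separately, then convolve coefficients.
h(0) = 0
h′(0) = 0
h′′(0) = 8
h′′′(0) = 0
h^(4)(0) = -192
Then c_k = h^(k)(0)/k! gives each Taylor coefficient.

-8*s^4 + 4*s^2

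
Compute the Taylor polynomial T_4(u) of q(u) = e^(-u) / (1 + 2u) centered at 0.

211*u^4/8 - 79*u^3/6 + 13*u^2/2 - 3*u + 1

Take the Cauchy product of the two expansions.
q(0) = 1
q′(0) = -3
q′′(0) = 13
q′′′(0) = -79
q^(4)(0) = 633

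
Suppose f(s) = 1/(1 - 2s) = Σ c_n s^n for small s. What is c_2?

4

f(0) = 1
f′(0) = 2
f′′(0) = 8
So c_2 = f′′(0)/2! = 4.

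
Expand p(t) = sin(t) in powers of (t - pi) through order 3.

Compute the successive derivatives at the expansion point and divide by k!.
p(pi) = 0
p′(pi) = -1
p′′(pi) = 0
p′′′(pi) = 1
The Taylor polynomial is Σ p^(k)(pi)/k! · (t - pi)^k.

(t - pi)^3/6 - (t - pi)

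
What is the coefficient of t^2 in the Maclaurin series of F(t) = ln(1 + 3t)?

Compute the successive derivatives at the expansion point and divide by k!.
F(0) = 0
F′(0) = 3
F′′(0) = -9

-9/2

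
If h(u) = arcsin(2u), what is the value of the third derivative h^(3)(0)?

8

From the series, [u^3] h = 4/3; multiply by 3! = 6 to get 8.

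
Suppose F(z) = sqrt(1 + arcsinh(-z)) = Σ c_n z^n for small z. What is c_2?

-1/8

Compose series: expand the inner function first, then feed it into the outer expansion.
[z^0] = 1;  [z^1] = -1/2;  [z^2] = -1/8.
So c_2 = F′′(0)/2! = -1/8.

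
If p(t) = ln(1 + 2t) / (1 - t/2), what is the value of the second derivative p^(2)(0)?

-2

Write out both Maclaurin series and multiply, keeping only the needed powers.
The coefficient of t^2 in the expansion is -1, so p′′(0) = 2! * (-1) = -2.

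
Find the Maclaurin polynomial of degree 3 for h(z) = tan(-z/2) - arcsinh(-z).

-5*z^3/24 + z/2

Add the two expansions coefficient-wise.
h(0) = 0
h′(0) = 1/2
h′′(0) = 0
h′′′(0) = -5/4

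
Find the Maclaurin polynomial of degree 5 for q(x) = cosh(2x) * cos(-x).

-7*x^4/24 + 3*x^2/2 + 1

Write out both Maclaurin series and multiply, keeping only the needed powers.
q(0) = 1
q′(0) = 0
q′′(0) = 3
q′′′(0) = 0
q^(4)(0) = -7
q^(5)(0) = 0
The Taylor polynomial is Σ q^(k)(0)/k! · x^k.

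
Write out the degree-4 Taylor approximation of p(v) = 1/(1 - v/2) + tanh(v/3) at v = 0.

Combine the two series term by term.
[v^0] = 1;  [v^1] = 5/6;  [v^2] = 1/4;  [v^3] = 73/648;  [v^4] = 1/16.

v^4/16 + 73*v^3/648 + v^2/4 + 5*v/6 + 1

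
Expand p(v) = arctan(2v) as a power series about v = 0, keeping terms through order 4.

p(0) = 0
p′(0) = 2
p′′(0) = 0
p′′′(0) = -16
p^(4)(0) = 0
The Taylor polynomial is Σ p^(k)(0)/k! · v^k.

-8*v^3/3 + 2*v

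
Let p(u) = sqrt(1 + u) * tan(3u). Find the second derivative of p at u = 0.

Expand each factor separately, then convolve coefficients.
The coefficient of u^2 in the expansion is 3/2, so p′′(0) = 2! * (3/2) = 3.

3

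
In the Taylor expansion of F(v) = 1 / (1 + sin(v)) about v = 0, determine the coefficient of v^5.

-61/120

Expand as Σ (-1)^k u^k with u equal to the inner function's series.
[v^0] = 1;  [v^1] = -1;  [v^2] = 1;  [v^3] = -5/6;  [v^4] = 2/3;  [v^5] = -61/120.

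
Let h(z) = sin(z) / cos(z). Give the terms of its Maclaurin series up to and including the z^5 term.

2*z^5/15 + z^3/3 + z

Invert the denominator's series and multiply.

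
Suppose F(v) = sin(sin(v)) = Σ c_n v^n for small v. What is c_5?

Plug the Maclaurin series of the inner function into that of the outer and collect terms.
F(0) = 0
F′(0) = 1
F′′(0) = 0
F′′′(0) = -2
F^(4)(0) = 0
F^(5)(0) = 12

1/10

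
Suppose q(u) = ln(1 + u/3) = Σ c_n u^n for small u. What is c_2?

q(0) = 0
q′(0) = 1/3
q′′(0) = -1/9
So c_2 = q′′(0)/2! = -1/18.

-1/18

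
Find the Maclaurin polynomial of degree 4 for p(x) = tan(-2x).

[x^0] = 0;  [x^1] = -2;  [x^2] = 0;  [x^3] = -8/3;  [x^4] = 0.

-8*x^3/3 - 2*x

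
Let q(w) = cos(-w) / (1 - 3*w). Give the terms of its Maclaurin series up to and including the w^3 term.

Multiply the numerator's expansion by the denominator's geometric series.
q(0) = 1
q′(0) = 3
q′′(0) = 17
q′′′(0) = 153
Then c_k = q^(k)(0)/k! gives each Taylor coefficient.

51*w^3/2 + 17*w^2/2 + 3*w + 1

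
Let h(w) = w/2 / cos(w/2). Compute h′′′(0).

3/8

Write the quotient as an unknown series and match coefficients against numerator = denominator · series.
From the series, [w^3] h = 1/16; multiply by 3! = 6 to get 3/8.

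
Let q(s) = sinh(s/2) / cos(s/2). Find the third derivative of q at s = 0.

Invert the denominator's series and multiply.
From the series, [s^3] q = 1/12; multiply by 3! = 6 to get 1/2.

1/2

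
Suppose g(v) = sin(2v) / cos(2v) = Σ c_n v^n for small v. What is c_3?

8/3

Write the quotient as an unknown series and match coefficients against numerator = denominator · series.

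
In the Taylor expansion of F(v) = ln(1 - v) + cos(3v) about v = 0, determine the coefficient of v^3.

Add the two expansions coefficient-wise.
F(0) = 1
F′(0) = -1
F′′(0) = -10
F′′′(0) = -2

-1/3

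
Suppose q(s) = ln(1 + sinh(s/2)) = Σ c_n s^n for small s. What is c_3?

Compose series: expand the inner function first, then feed it into the outer expansion.
So c_3 = q′′′(0)/3! = 1/16.

1/16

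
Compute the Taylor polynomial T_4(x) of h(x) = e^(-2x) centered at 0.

[x^0] = 1;  [x^1] = -2;  [x^2] = 2;  [x^3] = -4/3;  [x^4] = 2/3.

2*x^4/3 - 4*x^3/3 + 2*x^2 - 2*x + 1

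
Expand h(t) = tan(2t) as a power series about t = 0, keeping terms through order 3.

8*t^3/3 + 2*t

Compute the successive derivatives at the expansion point and divide by k!.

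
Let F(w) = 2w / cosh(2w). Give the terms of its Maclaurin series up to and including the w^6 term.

20*w^5/3 - 4*w^3 + 2*w

Write the quotient as an unknown series and match coefficients against numerator = denominator · series.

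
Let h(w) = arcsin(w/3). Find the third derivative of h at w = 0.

1/27

The coefficient of w^3 in the expansion is 1/162, so h′′′(0) = 3! * (1/162) = 1/27.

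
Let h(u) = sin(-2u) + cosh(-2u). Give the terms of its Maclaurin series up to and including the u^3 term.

Combine the two series term by term.
[u^0] = 1;  [u^1] = -2;  [u^2] = 2;  [u^3] = 4/3.

4*u^3/3 + 2*u^2 - 2*u + 1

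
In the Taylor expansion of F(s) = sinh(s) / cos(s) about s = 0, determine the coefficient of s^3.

Write the quotient as an unknown series and match coefficients against numerator = denominator · series.
So c_3 = F′′′(0)/3! = 2/3.

2/3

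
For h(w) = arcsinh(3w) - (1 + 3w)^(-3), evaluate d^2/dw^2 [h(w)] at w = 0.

-108

Expand each term separately and add.
From the series, [w^2] h = -54; multiply by 2! = 2 to get -108.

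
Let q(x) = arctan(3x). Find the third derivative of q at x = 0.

-54

Use the known series and substitute for the argument.
The coefficient of x^3 in the expansion is -9, so q′′′(0) = 3! * (-9) = -54.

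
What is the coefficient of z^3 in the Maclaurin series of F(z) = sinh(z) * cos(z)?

-1/3

Multiply the two series term by term and collect like powers.
F(0) = 0
F′(0) = 1
F′′(0) = 0
F′′′(0) = -2
The Taylor polynomial is Σ F^(k)(0)/k! · z^k.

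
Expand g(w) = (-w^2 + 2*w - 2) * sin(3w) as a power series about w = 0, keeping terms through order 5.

Multiply each power in the prefactor through the base expansion.
g(0) = 0
g′(0) = -6
g′′(0) = 12
g′′′(0) = 36
g^(4)(0) = -216
g^(5)(0) = 54
The Taylor polynomial is Σ g^(k)(0)/k! · w^k.

9*w^5/20 - 9*w^4 + 6*w^3 + 6*w^2 - 6*w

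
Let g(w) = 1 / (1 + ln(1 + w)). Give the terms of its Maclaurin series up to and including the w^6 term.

Expand as Σ (-1)^k u^k with u equal to the inner function's series.
g(0) = 1
g′(0) = -1
g′′(0) = 3
g′′′(0) = -14
g^(4)(0) = 88
g^(5)(0) = -694
g^(6)(0) = 6578

3289*w^6/360 - 347*w^5/60 + 11*w^4/3 - 7*w^3/3 + 3*w^2/2 - w + 1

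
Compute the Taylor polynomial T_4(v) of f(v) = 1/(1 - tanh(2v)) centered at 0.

Let u equal the inner series; expand the outer function in u and truncate.
f(0) = 1
f′(0) = 2
f′′(0) = 8
f′′′(0) = 32
f^(4)(0) = 128
Then c_k = f^(k)(0)/k! gives each Taylor coefficient.

16*v^4/3 + 16*v^3/3 + 4*v^2 + 2*v + 1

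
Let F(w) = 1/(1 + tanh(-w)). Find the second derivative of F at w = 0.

2

Plug the Maclaurin series of the inner function into that of the outer and collect terms.
From the series, [w^2] F = 1; multiply by 2! = 2 to get 2.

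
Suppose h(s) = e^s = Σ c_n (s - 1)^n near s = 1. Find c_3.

e/6

h(1) = e
h′(1) = e
h′′(1) = e
h′′′(1) = e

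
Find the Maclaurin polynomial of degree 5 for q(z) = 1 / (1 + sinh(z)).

Use the geometric series for the reciprocal, then substitute.
q(0) = 1
q′(0) = -1
q′′(0) = 2
q′′′(0) = -7
q^(4)(0) = 32
q^(5)(0) = -181
The Taylor polynomial is Σ q^(k)(0)/k! · z^k.

-181*z^5/120 + 4*z^4/3 - 7*z^3/6 + z^2 - z + 1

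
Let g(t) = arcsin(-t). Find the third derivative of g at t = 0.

-1

Apply the Taylor formula c_k = f^(k)(a)/k!.
From the series, [t^3] g = -1/6; multiply by 3! = 6 to get -1.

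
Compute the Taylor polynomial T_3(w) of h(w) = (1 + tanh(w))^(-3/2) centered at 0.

Compose series: expand the inner function first, then feed it into the outer expansion.

-27*w^3/16 + 15*w^2/8 - 3*w/2 + 1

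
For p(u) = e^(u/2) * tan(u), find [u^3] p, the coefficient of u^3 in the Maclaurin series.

11/24

Expand each factor separately, then convolve coefficients.
[u^0] = 0;  [u^1] = 1;  [u^2] = 1/2;  [u^3] = 11/24.
So c_3 = p′′′(0)/3! = 11/24.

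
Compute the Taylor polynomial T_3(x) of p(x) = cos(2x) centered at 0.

1 - 2*x^2

Use the known series and substitute for the argument.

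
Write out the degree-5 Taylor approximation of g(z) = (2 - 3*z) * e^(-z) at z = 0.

-17*z^5/120 + 7*z^4/12 - 11*z^3/6 + 4*z^2 - 5*z + 2

Distribute the polynomial across the series and collect like powers.
[z^0] = 2;  [z^1] = -5;  [z^2] = 4;  [z^3] = -11/6;  [z^4] = 7/12;  [z^5] = -17/120.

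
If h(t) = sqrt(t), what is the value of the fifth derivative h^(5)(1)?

105/32

Differentiate repeatedly and evaluate at the center.
The coefficient of (t - 1)^5 in the expansion is 7/256, so h^(5)(1) = 5! * (7/256) = 105/32.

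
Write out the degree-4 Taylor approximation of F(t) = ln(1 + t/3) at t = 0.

Differentiate repeatedly and evaluate at the center.

-t^4/324 + t^3/81 - t^2/18 + t/3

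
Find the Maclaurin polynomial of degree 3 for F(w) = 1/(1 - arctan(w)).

Substitute the inner expansion into the outer series and collect powers.
F(0) = 1
F′(0) = 1
F′′(0) = 2
F′′′(0) = 4
Then c_k = F^(k)(0)/k! gives each Taylor coefficient.

2*w^3/3 + w^2 + w + 1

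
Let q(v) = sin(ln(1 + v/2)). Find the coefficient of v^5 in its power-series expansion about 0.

-1/384

Substitute the inner expansion into the outer series and collect powers.
q(0) = 0
q′(0) = 1/2
q′′(0) = -1/4
q′′′(0) = 1/8
q^(4)(0) = 0
q^(5)(0) = -5/16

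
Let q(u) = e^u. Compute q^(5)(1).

Differentiate repeatedly and evaluate at the center.
The coefficient of (u - 1)^5 in the expansion is e/120, so q^(5)(1) = 5! * (e/120) = e.

e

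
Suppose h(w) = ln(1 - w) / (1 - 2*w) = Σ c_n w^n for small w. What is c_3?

-16/3

Use 1/(1 - r) = Σ r^k on the denominator, then take the Cauchy product.
[w^0] = 0;  [w^1] = -1;  [w^2] = -5/2;  [w^3] = -16/3.
So c_3 = h′′′(0)/3! = -16/3.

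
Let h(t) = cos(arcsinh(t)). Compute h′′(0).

-1

Let u equal the inner series; expand the outer function in u and truncate.
From the series, [t^2] h = -1/2; multiply by 2! = 2 to get -1.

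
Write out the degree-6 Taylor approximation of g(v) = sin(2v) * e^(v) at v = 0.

11*v^6/180 - 19*v^5/60 - v^4 - v^3/3 + 2*v^2 + 2*v

Take the Cauchy product of the two expansions.
[v^0] = 0;  [v^1] = 2;  [v^2] = 2;  [v^3] = -1/3;  [v^4] = -1;  [v^5] = -19/60;  [v^6] = 11/180.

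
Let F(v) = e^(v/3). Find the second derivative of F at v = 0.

1/9

Compute the successive derivatives at the expansion point and divide by k!.
From the series, [v^2] F = 1/18; multiply by 2! = 2 to get 1/9.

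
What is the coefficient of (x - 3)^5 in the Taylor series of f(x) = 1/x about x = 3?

-1/729

Differentiate repeatedly and evaluate at the center.
f(3) = 1/3
f′(3) = -1/9
f′′(3) = 2/27
f′′′(3) = -2/27
f^(4)(3) = 8/81
f^(5)(3) = -40/243
Dividing each by k! gives the coefficients c_0, ..., c_5.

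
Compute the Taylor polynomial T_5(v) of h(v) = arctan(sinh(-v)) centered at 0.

Let u equal the inner series; expand the outer function in u and truncate.
h(0) = 0
h′(0) = -1
h′′(0) = 0
h′′′(0) = 1
h^(4)(0) = 0
h^(5)(0) = -5
Dividing each by k! gives the coefficients c_0, ..., c_5.

-v^5/24 + v^3/6 - v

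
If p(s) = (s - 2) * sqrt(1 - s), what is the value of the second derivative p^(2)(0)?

Shift and add copies of the series according to the polynomial's terms.
From the series, [s^2] p = -1/4; multiply by 2! = 2 to get -1/2.

-1/2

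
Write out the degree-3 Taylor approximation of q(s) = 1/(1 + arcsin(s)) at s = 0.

-7*s^3/6 + s^2 - s + 1

Let u equal the inner series; expand the outer function in u and truncate.
[s^0] = 1;  [s^1] = -1;  [s^2] = 1;  [s^3] = -7/6.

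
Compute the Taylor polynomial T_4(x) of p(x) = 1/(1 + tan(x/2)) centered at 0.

5*x^4/48 - x^3/6 + x^2/4 - x/2 + 1

Plug the Maclaurin series of the inner function into that of the outer and collect terms.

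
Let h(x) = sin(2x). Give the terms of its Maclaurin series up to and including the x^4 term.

-4*x^3/3 + 2*x

Differentiate repeatedly and evaluate at the center.
h(0) = 0
h′(0) = 2
h′′(0) = 0
h′′′(0) = -8
h^(4)(0) = 0
Then c_k = h^(k)(0)/k! gives each Taylor coefficient.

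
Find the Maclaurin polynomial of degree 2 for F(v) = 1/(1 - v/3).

F(0) = 1
F′(0) = 1/3
F′′(0) = 2/9

v^2/9 + v/3 + 1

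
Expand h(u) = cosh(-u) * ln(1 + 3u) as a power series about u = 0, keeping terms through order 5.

2129*u^5/40 - 45*u^4/2 + 21*u^3/2 - 9*u^2/2 + 3*u

Expand each factor separately, then convolve coefficients.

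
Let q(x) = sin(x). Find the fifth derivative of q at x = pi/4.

sqrt(2)/2

From the series, [(x - pi/4)^5] q = sqrt(2)/240; multiply by 5! = 120 to get sqrt(2)/2.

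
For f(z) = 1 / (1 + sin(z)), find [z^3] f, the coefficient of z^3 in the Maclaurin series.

Use the geometric series for the reciprocal, then substitute.
f(0) = 1
f′(0) = -1
f′′(0) = 2
f′′′(0) = -5
Dividing each by k! gives the coefficients c_0, ..., c_3.

-5/6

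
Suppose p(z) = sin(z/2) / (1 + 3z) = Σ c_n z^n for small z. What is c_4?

-215/16

Expand each factor separately, then convolve coefficients.
p(0) = 0
p′(0) = 1/2
p′′(0) = -3
p′′′(0) = 215/8
p^(4)(0) = -645/2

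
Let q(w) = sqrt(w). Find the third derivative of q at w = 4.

3/256

Compute the successive derivatives at the expansion point and divide by k!.
The coefficient of (w - 4)^3 in the expansion is 1/512, so q′′′(4) = 3! * (1/512) = 3/256.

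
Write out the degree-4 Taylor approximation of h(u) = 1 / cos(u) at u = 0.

Invert the denominator's series and multiply.

5*u^4/24 + u^2/2 + 1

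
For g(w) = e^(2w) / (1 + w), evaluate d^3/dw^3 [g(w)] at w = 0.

Expand each factor separately, then convolve coefficients.
The coefficient of w^3 in the expansion is 1/3, so g′′′(0) = 3! * (1/3) = 2.

2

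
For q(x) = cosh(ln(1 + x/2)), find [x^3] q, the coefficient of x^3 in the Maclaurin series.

-1/16

Plug the Maclaurin series of the inner function into that of the outer and collect terms.
[x^0] = 1;  [x^1] = 0;  [x^2] = 1/8;  [x^3] = -1/16.
So c_3 = q′′′(0)/3! = -1/16.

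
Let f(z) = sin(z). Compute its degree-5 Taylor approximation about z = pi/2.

f(pi/2) = 1
f′(pi/2) = 0
f′′(pi/2) = -1
f′′′(pi/2) = 0
f^(4)(pi/2) = 1
f^(5)(pi/2) = 0

(z - pi/2)^4/24 - (z - pi/2)^2/2 + 1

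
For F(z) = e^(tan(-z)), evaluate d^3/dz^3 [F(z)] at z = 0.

Let u equal the inner series; expand the outer function in u and truncate.
The coefficient of z^3 in the expansion is -1/2, so F′′′(0) = 3! * (-1/2) = -3.

-3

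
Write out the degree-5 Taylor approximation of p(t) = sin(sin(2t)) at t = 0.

16*t^5/5 - 8*t^3/3 + 2*t

Let u equal the inner series; expand the outer function in u and truncate.
p(0) = 0
p′(0) = 2
p′′(0) = 0
p′′′(0) = -16
p^(4)(0) = 0
p^(5)(0) = 384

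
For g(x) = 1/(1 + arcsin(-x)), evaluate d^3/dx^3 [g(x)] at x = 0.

7

Compose series: expand the inner function first, then feed it into the outer expansion.
From the series, [x^3] g = 7/6; multiply by 3! = 6 to get 7.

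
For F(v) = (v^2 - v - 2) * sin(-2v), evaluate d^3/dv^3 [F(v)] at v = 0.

Shift and add copies of the series according to the polynomial's terms.
From the series, [v^3] F = -14/3; multiply by 3! = 6 to get -28.

-28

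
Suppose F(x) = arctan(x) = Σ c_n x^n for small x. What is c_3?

-1/3

F(0) = 0
F′(0) = 1
F′′(0) = 0
F′′′(0) = -2
Then c_k = F^(k)(0)/k! gives each Taylor coefficient.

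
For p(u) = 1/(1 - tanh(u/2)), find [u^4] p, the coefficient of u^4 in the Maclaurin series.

1/48

Plug the Maclaurin series of the inner function into that of the outer and collect terms.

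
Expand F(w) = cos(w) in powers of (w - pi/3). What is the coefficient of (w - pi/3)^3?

[(w - pi/3)^0] = 1/2;  [(w - pi/3)^1] = -sqrt(3)/2;  [(w - pi/3)^2] = -1/4;  [(w - pi/3)^3] = sqrt(3)/12.
So c_3 = F′′′(pi/3)/3! = sqrt(3)/12.

sqrt(3)/12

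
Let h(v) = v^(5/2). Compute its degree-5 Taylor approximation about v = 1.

3*(v - 1)^5/256 - 5*(v - 1)^4/128 + 5*(v - 1)^3/16 + 15*(v - 1)^2/8 + 5*(v - 1)/2 + 1

Differentiate repeatedly and evaluate at the center.
h(1) = 1
h′(1) = 5/2
h′′(1) = 15/4
h′′′(1) = 15/8
h^(4)(1) = -15/16
h^(5)(1) = 45/32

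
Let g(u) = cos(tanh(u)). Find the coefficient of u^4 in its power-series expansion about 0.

3/8

Let u equal the inner series; expand the outer function in u and truncate.
g(0) = 1
g′(0) = 0
g′′(0) = -1
g′′′(0) = 0
g^(4)(0) = 9
Then c_k = g^(k)(0)/k! gives each Taylor coefficient.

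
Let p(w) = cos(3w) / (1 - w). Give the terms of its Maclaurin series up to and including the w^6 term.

-91*w^6/80 - w^5/8 - w^4/8 - 7*w^3/2 - 7*w^2/2 + w + 1

Expand each factor separately, then convolve coefficients.
p(0) = 1
p′(0) = 1
p′′(0) = -7
p′′′(0) = -21
p^(4)(0) = -3
p^(5)(0) = -15
p^(6)(0) = -819
Dividing each by k! gives the coefficients c_0, ..., c_6.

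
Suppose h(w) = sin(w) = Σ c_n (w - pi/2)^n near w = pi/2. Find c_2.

-1/2

[(w - pi/2)^0] = 1;  [(w - pi/2)^1] = 0;  [(w - pi/2)^2] = -1/2.
So c_2 = h′′(pi/2)/2! = -1/2.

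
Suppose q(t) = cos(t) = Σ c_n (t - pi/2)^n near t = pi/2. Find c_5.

-1/120

q(pi/2) = 0
q′(pi/2) = -1
q′′(pi/2) = 0
q′′′(pi/2) = 1
q^(4)(pi/2) = 0
q^(5)(pi/2) = -1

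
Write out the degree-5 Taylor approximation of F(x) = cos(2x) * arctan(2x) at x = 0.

Write out both Maclaurin series and multiply, keeping only the needed powers.
[x^0] = 0;  [x^1] = 2;  [x^2] = 0;  [x^3] = -20/3;  [x^4] = 0;  [x^5] = 196/15.

196*x^5/15 - 20*x^3/3 + 2*x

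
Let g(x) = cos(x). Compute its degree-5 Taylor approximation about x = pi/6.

-(x - pi/6)^5/240 + sqrt(3)*(x - pi/6)^4/48 + (x - pi/6)^3/12 - sqrt(3)*(x - pi/6)^2/4 - (x - pi/6)/2 + sqrt(3)/2

[(x - pi/6)^0] = sqrt(3)/2;  [(x - pi/6)^1] = -1/2;  [(x - pi/6)^2] = -sqrt(3)/4;  [(x - pi/6)^3] = 1/12;  [(x - pi/6)^4] = sqrt(3)/48;  [(x - pi/6)^5] = -1/240.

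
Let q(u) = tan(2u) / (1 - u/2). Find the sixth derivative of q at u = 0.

Write out both Maclaurin series and multiply, keeping only the needed powers.
The coefficient of u^6 in the expansion is 607/240, so q^(6)(0) = 6! * (607/240) = 1821.

1821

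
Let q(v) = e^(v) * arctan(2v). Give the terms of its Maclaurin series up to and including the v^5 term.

103*v^5/20 - 7*v^4/3 - 5*v^3/3 + 2*v^2 + 2*v

Expand each factor separately, then convolve coefficients.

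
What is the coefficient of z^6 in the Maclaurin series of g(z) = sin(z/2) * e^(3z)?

Write out both Maclaurin series and multiply, keeping only the needed powers.
g(0) = 0
g′(0) = 1/2
g′′(0) = 3
g′′′(0) = 107/8
g^(4)(0) = 105/2
g^(5)(0) = 6121/32
g^(6)(0) = 7200*2^(116/459)*3^(113/459)*5^(2/153)*7^(245/459)/49

10*2^(116/459)*3^(113/459)*5^(2/153)*7^(245/459)/49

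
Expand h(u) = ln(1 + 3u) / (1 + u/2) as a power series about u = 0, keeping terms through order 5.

Take the Cauchy product of the two expansions.
h(0) = 0
h′(0) = 3
h′′(0) = -12
h′′′(0) = 72
h^(4)(0) = -630
h^(5)(0) = 7407

2469*u^5/40 - 105*u^4/4 + 12*u^3 - 6*u^2 + 3*u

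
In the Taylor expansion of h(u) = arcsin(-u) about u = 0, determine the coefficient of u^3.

h(0) = 0
h′(0) = -1
h′′(0) = 0
h′′′(0) = -1
So c_3 = h′′′(0)/3! = -1/6.

-1/6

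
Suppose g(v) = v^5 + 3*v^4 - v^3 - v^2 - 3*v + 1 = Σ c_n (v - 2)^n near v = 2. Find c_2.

[(v - 2)^0] = 63;  [(v - 2)^1] = 157;  [(v - 2)^2] = 145.

145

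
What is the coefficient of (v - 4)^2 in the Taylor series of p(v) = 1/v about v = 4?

1/64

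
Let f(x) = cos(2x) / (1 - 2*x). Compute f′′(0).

Multiply the numerator's expansion by the denominator's geometric series.
The coefficient of x^2 in the expansion is 2, so f′′(0) = 2! * (2) = 4.

4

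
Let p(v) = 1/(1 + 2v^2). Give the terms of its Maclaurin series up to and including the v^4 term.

4*v^4 - 2*v^2 + 1

p(0) = 1
p′(0) = 0
p′′(0) = -4
p′′′(0) = 0
p^(4)(0) = 96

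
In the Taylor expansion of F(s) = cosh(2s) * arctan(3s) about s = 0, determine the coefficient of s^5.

163/5

Take the Cauchy product of the two expansions.
F(0) = 0
F′(0) = 3
F′′(0) = 0
F′′′(0) = -18
F^(4)(0) = 0
F^(5)(0) = 3912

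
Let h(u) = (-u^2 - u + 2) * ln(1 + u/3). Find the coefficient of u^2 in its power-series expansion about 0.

-4/9

Distribute the polynomial across the series and collect like powers.
[u^0] = 0;  [u^1] = 2/3;  [u^2] = -4/9.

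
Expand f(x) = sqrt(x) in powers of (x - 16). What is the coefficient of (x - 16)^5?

Apply the Taylor formula c_k = f^(k)(a)/k!.
f(16) = 4
f′(16) = 1/8
f′′(16) = -1/256
f′′′(16) = 3/8192
f^(4)(16) = -15/262144
f^(5)(16) = 105/8388608

7/67108864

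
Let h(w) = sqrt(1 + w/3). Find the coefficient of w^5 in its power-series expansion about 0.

c_5 = h^(5)(0)/5! = 7/62208.

7/62208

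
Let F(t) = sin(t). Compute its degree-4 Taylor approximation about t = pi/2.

(t - pi/2)^4/24 - (t - pi/2)^2/2 + 1

F(pi/2) = 1
F′(pi/2) = 0
F′′(pi/2) = -1
F′′′(pi/2) = 0
F^(4)(pi/2) = 1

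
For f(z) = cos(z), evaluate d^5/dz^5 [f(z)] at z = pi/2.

The coefficient of (z - pi/2)^5 in the expansion is -1/120, so f^(5)(pi/2) = 5! * (-1/120) = -1.

-1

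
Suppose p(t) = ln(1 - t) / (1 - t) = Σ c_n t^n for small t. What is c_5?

Write out both Maclaurin series and multiply, keeping only the needed powers.
p(0) = 0
p′(0) = -1
p′′(0) = -3
p′′′(0) = -11
p^(4)(0) = -50
p^(5)(0) = -274

-137/60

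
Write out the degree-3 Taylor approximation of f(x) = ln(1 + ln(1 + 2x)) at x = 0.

28*x^3/3 - 4*x^2 + 2*x

Substitute the inner expansion into the outer series and collect powers.
f(0) = 0
f′(0) = 2
f′′(0) = -8
f′′′(0) = 56
Dividing each by k! gives the coefficients c_0, ..., c_3.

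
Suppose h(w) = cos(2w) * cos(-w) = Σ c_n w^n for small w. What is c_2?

-5/2

Write out both Maclaurin series and multiply, keeping only the needed powers.
[w^0] = 1;  [w^1] = 0;  [w^2] = -5/2.
So c_2 = h′′(0)/2! = -5/2.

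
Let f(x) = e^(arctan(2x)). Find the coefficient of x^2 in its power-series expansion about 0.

Compose series: expand the inner function first, then feed it into the outer expansion.
f(0) = 1
f′(0) = 2
f′′(0) = 4

2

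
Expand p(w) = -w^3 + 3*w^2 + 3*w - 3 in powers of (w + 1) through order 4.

p(-1) = -2
p′(-1) = -6
p′′(-1) = 12
p′′′(-1) = -6
p^(4)(-1) = 0

-(w + 1)^3 + 6*(w + 1)^2 - 6*(w + 1) - 2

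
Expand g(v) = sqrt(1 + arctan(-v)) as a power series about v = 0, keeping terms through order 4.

Let u equal the inner series; expand the outer function in u and truncate.
[v^0] = 1;  [v^1] = -1/2;  [v^2] = -1/8;  [v^3] = 5/48;  [v^4] = 17/384.

17*v^4/384 + 5*v^3/48 - v^2/8 - v/2 + 1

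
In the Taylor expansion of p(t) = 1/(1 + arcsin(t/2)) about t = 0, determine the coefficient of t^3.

Substitute the inner expansion into the outer series and collect powers.
p(0) = 1
p′(0) = -1/2
p′′(0) = 1/2
p′′′(0) = -7/8
Then c_k = p^(k)(0)/k! gives each Taylor coefficient.

-7/48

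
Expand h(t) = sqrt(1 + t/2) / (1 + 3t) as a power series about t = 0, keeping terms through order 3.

-3155*t^3/128 + 263*t^2/32 - 11*t/4 + 1

Expand each factor separately, then convolve coefficients.
[t^0] = 1;  [t^1] = -11/4;  [t^2] = 263/32;  [t^3] = -3155/128.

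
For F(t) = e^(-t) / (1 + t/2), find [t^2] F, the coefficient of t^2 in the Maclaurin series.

5/4

Multiply the two series term by term and collect like powers.
[t^0] = 1;  [t^1] = -3/2;  [t^2] = 5/4.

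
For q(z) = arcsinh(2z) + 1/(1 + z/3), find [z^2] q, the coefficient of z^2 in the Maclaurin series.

1/9

Add the two expansions coefficient-wise.
So c_2 = q′′(0)/2! = 1/9.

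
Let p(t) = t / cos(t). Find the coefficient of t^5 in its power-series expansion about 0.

Divide the numerator series by the denominator series (power-series long division).
[t^0] = 0;  [t^1] = 1;  [t^2] = 0;  [t^3] = 1/2;  [t^4] = 0;  [t^5] = 5/24.
So c_5 = p^(5)(0)/5! = 5/24.

5/24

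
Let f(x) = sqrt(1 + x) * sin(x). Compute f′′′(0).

-7/4

Write out both Maclaurin series and multiply, keeping only the needed powers.
The coefficient of x^3 in the expansion is -7/24, so f′′′(0) = 3! * (-7/24) = -7/4.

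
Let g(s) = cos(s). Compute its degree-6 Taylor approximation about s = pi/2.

Differentiate repeatedly and evaluate at the center.
g(pi/2) = 0
g′(pi/2) = -1
g′′(pi/2) = 0
g′′′(pi/2) = 1
g^(4)(pi/2) = 0
g^(5)(pi/2) = -1
g^(6)(pi/2) = 0
Then c_k = g^(k)(pi/2)/k! gives each Taylor coefficient.

-(s - pi/2)^5/120 + (s - pi/2)^3/6 - (s - pi/2)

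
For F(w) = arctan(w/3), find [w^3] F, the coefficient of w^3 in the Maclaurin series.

-1/81

F(0) = 0
F′(0) = 1/3
F′′(0) = 0
F′′′(0) = -2/27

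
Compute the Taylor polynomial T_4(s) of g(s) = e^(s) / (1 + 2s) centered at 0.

233*s^4/24 - 29*s^3/6 + 5*s^2/2 - s + 1

Take the Cauchy product of the two expansions.
[s^0] = 1;  [s^1] = -1;  [s^2] = 5/2;  [s^3] = -29/6;  [s^4] = 233/24.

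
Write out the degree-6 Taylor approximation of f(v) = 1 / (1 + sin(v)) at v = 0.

17*v^6/45 - 61*v^5/120 + 2*v^4/3 - 5*v^3/6 + v^2 - v + 1

Write 1/(1+u) = 1 - u + u^2 - u^3 + ... and substitute the series for u.
f(0) = 1
f′(0) = -1
f′′(0) = 2
f′′′(0) = -5
f^(4)(0) = 16
f^(5)(0) = -61
f^(6)(0) = 272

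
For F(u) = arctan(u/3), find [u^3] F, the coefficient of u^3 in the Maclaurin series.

F(0) = 0
F′(0) = 1/3
F′′(0) = 0
F′′′(0) = -2/27

-1/81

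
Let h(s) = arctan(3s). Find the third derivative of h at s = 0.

-54

From the series, [s^3] h = -9; multiply by 3! = 6 to get -54.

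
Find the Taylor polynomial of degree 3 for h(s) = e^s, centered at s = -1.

[(s + 1)^0] = e^(-1);  [(s + 1)^1] = e^(-1);  [(s + 1)^2] = e^(-1)/2;  [(s + 1)^3] = e^(-1)/6.

(s + 1)^3*e^(-1)/6 + (s + 1)^2*e^(-1)/2 + (s + 1)*e^(-1) + e^(-1)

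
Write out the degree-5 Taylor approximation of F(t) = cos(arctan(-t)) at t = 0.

Substitute the inner expansion into the outer series and collect powers.
F(0) = 1
F′(0) = 0
F′′(0) = -1
F′′′(0) = 0
F^(4)(0) = 9
F^(5)(0) = 0

3*t^4/8 - t^2/2 + 1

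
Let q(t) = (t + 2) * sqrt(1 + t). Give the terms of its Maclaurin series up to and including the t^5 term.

t^5/64 - t^4/64 + t^2/4 + 2*t + 2

Multiply each power in the prefactor through the base expansion.
[t^0] = 2;  [t^1] = 2;  [t^2] = 1/4;  [t^3] = 0;  [t^4] = -1/64;  [t^5] = 1/64.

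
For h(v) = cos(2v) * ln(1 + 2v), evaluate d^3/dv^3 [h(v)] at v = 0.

-8

Multiply the two series term by term and collect like powers.
The coefficient of v^3 in the expansion is -4/3, so h′′′(0) = 3! * (-4/3) = -8.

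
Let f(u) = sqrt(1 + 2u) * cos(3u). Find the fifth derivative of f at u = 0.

240

Multiply the two series term by term and collect like powers.
The coefficient of u^5 in the expansion is 2, so f^(5)(0) = 5! * (2) = 240.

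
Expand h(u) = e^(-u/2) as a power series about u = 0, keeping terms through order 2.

u^2/8 - u/2 + 1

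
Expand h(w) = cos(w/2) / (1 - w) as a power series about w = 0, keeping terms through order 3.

7*w^3/8 + 7*w^2/8 + w + 1

Take the Cauchy product of the two expansions.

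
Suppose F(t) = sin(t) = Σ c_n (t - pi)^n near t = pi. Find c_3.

F(pi) = 0
F′(pi) = -1
F′′(pi) = 0
F′′′(pi) = 1
Dividing each by k! gives the coefficients c_0, ..., c_3.

1/6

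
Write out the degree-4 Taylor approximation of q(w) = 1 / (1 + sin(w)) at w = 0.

2*w^4/3 - 5*w^3/6 + w^2 - w + 1

Expand as Σ (-1)^k u^k with u equal to the inner function's series.
q(0) = 1
q′(0) = -1
q′′(0) = 2
q′′′(0) = -5
q^(4)(0) = 16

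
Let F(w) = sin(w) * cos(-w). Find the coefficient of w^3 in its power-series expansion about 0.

-2/3

Take the Cauchy product of the two expansions.
[w^0] = 0;  [w^1] = 1;  [w^2] = 0;  [w^3] = -2/3.
So c_3 = F′′′(0)/3! = -2/3.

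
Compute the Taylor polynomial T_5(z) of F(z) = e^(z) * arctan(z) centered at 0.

3*z^5/40 - z^4/6 + z^3/6 + z^2 + z

Multiply the two series term by term and collect like powers.
F(0) = 0
F′(0) = 1
F′′(0) = 2
F′′′(0) = 1
F^(4)(0) = -4
F^(5)(0) = 9
Then c_k = F^(k)(0)/k! gives each Taylor coefficient.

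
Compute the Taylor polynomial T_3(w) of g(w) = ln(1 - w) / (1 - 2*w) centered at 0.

Expand 1/(denominator) as a geometric series and multiply by the numerator's series.
[w^0] = 0;  [w^1] = -1;  [w^2] = -5/2;  [w^3] = -16/3.

-16*w^3/3 - 5*w^2/2 - w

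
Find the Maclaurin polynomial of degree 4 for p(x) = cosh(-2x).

p(0) = 1
p′(0) = 0
p′′(0) = 4
p′′′(0) = 0
p^(4)(0) = 16

2*x^4/3 + 2*x^2 + 1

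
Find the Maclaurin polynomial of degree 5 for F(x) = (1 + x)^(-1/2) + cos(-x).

-63*x^5/256 + 121*x^4/384 - 5*x^3/16 - x^2/8 - x/2 + 2

Combine the two series term by term.
F(0) = 2
F′(0) = -1/2
F′′(0) = -1/4
F′′′(0) = -15/8
F^(4)(0) = 121/16
F^(5)(0) = -945/32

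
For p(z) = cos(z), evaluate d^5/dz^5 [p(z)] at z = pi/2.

-1

Compute the successive derivatives at the expansion point and divide by k!.
The coefficient of (z - pi/2)^5 in the expansion is -1/120, so p^(5)(pi/2) = 5! * (-1/120) = -1.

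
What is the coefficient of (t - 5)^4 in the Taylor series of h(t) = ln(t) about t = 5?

c_4 = h^(4)(5)/4! = -1/2500.

-1/2500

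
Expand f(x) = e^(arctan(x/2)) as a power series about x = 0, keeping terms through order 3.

Let u equal the inner series; expand the outer function in u and truncate.
f(0) = 1
f′(0) = 1/2
f′′(0) = 1/4
f′′′(0) = -1/8

-x^3/48 + x^2/8 + x/2 + 1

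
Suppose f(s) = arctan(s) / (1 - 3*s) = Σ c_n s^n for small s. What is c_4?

Multiply the numerator's expansion by the denominator's geometric series.
[s^0] = 0;  [s^1] = 1;  [s^2] = 3;  [s^3] = 26/3;  [s^4] = 26.

26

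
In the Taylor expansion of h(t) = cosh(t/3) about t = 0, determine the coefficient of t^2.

1/18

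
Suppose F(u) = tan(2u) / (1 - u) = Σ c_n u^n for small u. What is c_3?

14/3

Write out both Maclaurin series and multiply, keeping only the needed powers.
So c_3 = F′′′(0)/3! = 14/3.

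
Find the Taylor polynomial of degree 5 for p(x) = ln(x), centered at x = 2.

(x - 2)^5/160 - (x - 2)^4/64 + (x - 2)^3/24 - (x - 2)^2/8 + (x - 2)/2 + ln(2)

Differentiate repeatedly and evaluate at the center.
[(x - 2)^0] = ln(2);  [(x - 2)^1] = 1/2;  [(x - 2)^2] = -1/8;  [(x - 2)^3] = 1/24;  [(x - 2)^4] = -1/64;  [(x - 2)^5] = 1/160.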